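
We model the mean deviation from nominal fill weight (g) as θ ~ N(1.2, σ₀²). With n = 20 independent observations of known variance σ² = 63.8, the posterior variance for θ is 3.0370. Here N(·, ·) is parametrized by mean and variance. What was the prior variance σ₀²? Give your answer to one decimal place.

σ₀² = 63.3

Posterior precision equals prior precision plus data precision: 1/σ_n² = 1/σ₀² + n/σ².
So 1/σ₀² = 1/3.0370 − 20/63.8 = 0.329272 − 0.313480 = 0.015792.
Hence σ₀² = 1/0.015792 ≈ 63.3.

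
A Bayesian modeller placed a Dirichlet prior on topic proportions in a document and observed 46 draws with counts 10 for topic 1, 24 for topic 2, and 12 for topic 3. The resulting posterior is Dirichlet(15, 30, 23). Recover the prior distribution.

Dirichlet(5, 6, 11)

For a Dirichlet(α) prior with multinomial counts c, the posterior is Dirichlet(α + c) componentwise.
Subtract each count from the matching posterior parameter: 15−10=5, 30−24=6, 23−12=11.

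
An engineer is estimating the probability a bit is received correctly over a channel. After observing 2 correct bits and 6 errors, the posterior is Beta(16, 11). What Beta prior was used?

Beta is conjugate to the binomial likelihood: posterior = Beta(α+s, β+f).
Subtract the data counts: 16−2=14, 11−6=5.

Beta(14, 5)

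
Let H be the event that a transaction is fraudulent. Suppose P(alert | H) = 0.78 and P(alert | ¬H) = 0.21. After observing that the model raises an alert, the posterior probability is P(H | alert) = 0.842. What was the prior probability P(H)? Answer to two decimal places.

Bayes' rule in odds form gives O(H|E) = O(H)·[P(E|H)/P(E|¬H)], hence O(H) = O(H|E)/LR.
Posterior odds = 0.842/(1−0.842) = 5.3291. LR = 0.78/0.21 = 3.7143.
Prior odds = 5.3291/3.7143 = 1.4348, so P(H) = 1.4348/(1+1.4348) ≈ 0.59.

P(H) = 0.59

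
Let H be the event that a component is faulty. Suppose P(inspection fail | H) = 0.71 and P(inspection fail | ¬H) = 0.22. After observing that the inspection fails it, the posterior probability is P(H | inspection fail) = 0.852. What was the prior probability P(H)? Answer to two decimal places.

P(H) = 0.64

Bayes' rule in odds form gives O(H|E) = O(H)·[P(E|H)/P(E|¬H)], hence O(H) = O(H|E)/LR.
Posterior odds = 0.852/(1−0.852) = 5.7568. LR = 0.71/0.22 = 3.2273.
Prior odds = 5.7568/3.2273 = 1.7838, so P(H) = 1.7838/(1+1.7838) ≈ 0.64.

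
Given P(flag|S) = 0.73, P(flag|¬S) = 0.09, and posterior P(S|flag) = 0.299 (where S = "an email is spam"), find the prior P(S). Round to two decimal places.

Bayes' rule in odds form gives O(S|E) = O(S)·[P(E|S)/P(E|¬S)], hence O(S) = O(S|E)/LR.
Posterior odds = 0.299/(1−0.299) = 0.4265. LR = 0.73/0.09 = 8.1111.
Prior odds = 0.4265/8.1111 = 0.0526, so P(S) = 0.0526/(1+0.0526) ≈ 0.05.

P(S) = 0.05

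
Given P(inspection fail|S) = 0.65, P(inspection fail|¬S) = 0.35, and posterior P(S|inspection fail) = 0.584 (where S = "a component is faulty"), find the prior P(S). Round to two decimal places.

P(S) = 0.43

In odds form, posterior odds = prior odds × likelihood ratio, so prior odds = posterior odds ÷ LR.
Posterior odds = 0.584/(1−0.584) = 1.4038. LR = 0.65/0.35 = 1.8571.
Prior odds = 1.4038/1.8571 = 0.7559, so P(S) = 0.7559/(1+0.7559) ≈ 0.43.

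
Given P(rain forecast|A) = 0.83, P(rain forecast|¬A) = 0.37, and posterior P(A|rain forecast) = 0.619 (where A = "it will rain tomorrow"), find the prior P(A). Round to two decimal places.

P(A) = 0.42

Bayes' rule in odds form gives O(A|E) = O(A)·[P(E|A)/P(E|¬A)], hence O(A) = O(A|E)/LR.
Posterior odds = 0.619/(1−0.619) = 1.6247. LR = 0.83/0.37 = 2.2432.
Prior odds = 1.6247/2.2432 = 0.7243, so P(A) = 0.7243/(1+0.7243) ≈ 0.42.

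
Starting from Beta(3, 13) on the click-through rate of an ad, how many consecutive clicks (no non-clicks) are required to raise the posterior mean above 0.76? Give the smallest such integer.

After k clicks and 0 non-clicks the posterior is Beta(3+k, 13), with mean (3+k)/(3+13+k).
Set (3+k)/(16+k) > 0.76 and solve: k > (0.76·16 − 3)/(1 − 0.76) = 38.167.
The smallest integer exceeding 38.167 is 39, and checking k=39: (42)/(55) = 0.7636 > 0.76.

k = 39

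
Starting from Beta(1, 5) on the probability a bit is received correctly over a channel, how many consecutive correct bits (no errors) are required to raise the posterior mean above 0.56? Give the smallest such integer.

After k correct bits and 0 errors the posterior is Beta(1+k, 5), with mean (1+k)/(1+5+k).
Set (1+k)/(6+k) > 0.56 and solve: k > (0.56·6 − 1)/(1 − 0.56) = 5.364.
The smallest integer exceeding 5.364 is 6, and checking k=6: (7)/(12) = 0.5833 > 0.56.

k = 6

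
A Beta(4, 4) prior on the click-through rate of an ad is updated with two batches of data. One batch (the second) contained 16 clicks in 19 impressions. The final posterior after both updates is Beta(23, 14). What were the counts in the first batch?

3 clicks and 7 non-clicks

Sequential conjugate updates are equivalent to a single update on the pooled data, so total successes = posterior α − prior α and total failures = posterior β − prior β.
Total across both batches: 23−4=19 clicks, 14−4=10 non-clicks.
Subtract the second batch: 19−16=3 clicks and 10−3=7 non-clicks.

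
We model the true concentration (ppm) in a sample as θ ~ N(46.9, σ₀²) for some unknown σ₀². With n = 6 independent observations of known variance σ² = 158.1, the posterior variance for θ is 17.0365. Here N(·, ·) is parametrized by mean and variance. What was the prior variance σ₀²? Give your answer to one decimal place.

For the Normal–Normal model with known σ², precisions add: τ_n = τ₀ + n/σ².
So 1/σ₀² = 1/17.0365 − 6/158.1 = 0.058698 − 0.037951 = 0.020747.
Hence σ₀² = 1/0.020747 ≈ 48.2.

σ₀² = 48.2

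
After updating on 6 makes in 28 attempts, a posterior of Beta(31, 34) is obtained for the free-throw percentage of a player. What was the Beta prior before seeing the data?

Beta(25, 12)

Beta is conjugate to the binomial likelihood: posterior = Beta(a+s, b+f).
Subtract the data counts: 31−6=25, 34−22=12.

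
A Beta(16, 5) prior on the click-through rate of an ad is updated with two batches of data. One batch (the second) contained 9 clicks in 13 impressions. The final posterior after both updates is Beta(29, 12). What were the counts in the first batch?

Sequential conjugate updates are equivalent to a single update on the pooled data, so total successes = posterior α − prior α and total failures = posterior β − prior β.
Total across both batches: 29−16=13 clicks, 12−5=7 non-clicks.
Subtract the second batch: 13−9=4 clicks and 7−4=3 non-clicks.

4 clicks and 3 non-clicks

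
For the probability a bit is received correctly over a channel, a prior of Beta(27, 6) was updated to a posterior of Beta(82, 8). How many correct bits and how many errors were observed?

A Beta(a, b) prior with s successes and f failures in binomial data gives a Beta(a+s, b+f) posterior.
So s = 82 − 27 = 55 and f = 8 − 6 = 2.

55 correct bits and 2 errors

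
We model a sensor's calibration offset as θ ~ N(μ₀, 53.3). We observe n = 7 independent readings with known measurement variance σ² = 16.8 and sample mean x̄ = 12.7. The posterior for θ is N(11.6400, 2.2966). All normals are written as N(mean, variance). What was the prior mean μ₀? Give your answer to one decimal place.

The posterior mean is a precision-weighted average: μ_n = (τ₀μ₀ + τ_data·x̄)/(τ₀+τ_data), with τ₀=1/σ₀² and τ_data=n/σ².
Here τ₀ = 1/53.3 = 0.018762 and τ_data = 7/16.8 = 0.416667, so τ_n = 0.435429.
Rearranging for μ₀: μ₀ = (μ_n·τ_n − τ_data·x̄)/τ₀ = (11.6400·0.435429 − 0.416667·12.7) / 0.018762 = -0.223277/0.018762 ≈ -11.9.

μ₀ = -11.9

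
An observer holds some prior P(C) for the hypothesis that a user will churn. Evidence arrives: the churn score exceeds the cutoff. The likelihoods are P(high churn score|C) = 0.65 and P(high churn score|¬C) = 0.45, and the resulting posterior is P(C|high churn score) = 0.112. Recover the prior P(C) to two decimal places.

In odds form, posterior odds = prior odds × likelihood ratio, so prior odds = posterior odds ÷ LR.
Posterior odds = 0.112/(1−0.112) = 0.1261. LR = 0.65/0.45 = 1.4444.
Prior odds = 0.1261/1.4444 = 0.0873, so P(C) = 0.0873/(1+0.0873) ≈ 0.08.

P(C) = 0.08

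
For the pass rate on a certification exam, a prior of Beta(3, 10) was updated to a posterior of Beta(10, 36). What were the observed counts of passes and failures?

7 passes and 26 failures

Under Beta–binomial conjugacy the posterior parameters are (α+s, β+f).
Match parameters: s=10−3=7, f=36−10=26.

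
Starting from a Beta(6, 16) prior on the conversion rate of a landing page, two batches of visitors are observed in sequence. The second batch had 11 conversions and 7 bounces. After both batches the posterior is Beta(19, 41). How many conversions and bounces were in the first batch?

Because Beta–binomial updating is additive in the counts, the combined data contributed (α_post−α_prior, β_post−β_prior) successes and failures.
Total across both batches: 19−6=13 conversions, 41−16=25 bounces.
Subtract the second batch: 13−11=2 conversions and 25−7=18 bounces.

2 conversions and 18 bounces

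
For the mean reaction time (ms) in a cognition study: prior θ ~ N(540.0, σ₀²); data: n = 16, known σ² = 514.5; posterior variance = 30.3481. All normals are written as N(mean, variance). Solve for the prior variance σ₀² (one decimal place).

For the Normal–Normal model with known σ², precisions add: τ_n = τ₀ + n/σ².
So 1/σ₀² = 1/30.3481 − 16/514.5 = 0.032951 − 0.031098 = 0.001853.
Hence σ₀² = 1/0.001853 ≈ 539.7.

σ₀² = 539.7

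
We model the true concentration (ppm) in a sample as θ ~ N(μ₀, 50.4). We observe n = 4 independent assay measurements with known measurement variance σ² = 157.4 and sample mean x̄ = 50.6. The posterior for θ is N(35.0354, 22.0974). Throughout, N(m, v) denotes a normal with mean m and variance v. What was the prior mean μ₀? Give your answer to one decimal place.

The posterior mean is a precision-weighted average: μ_n = (τ₀μ₀ + τ_data·x̄)/(τ₀+τ_data), with τ₀=1/σ₀² and τ_data=n/σ².
Here τ₀ = 1/50.4 = 0.019841 and τ_data = 4/157.4 = 0.025413, so τ_n = 0.045254.
Rearranging for μ₀: μ₀ = (μ_n·τ_n − τ_data·x̄)/τ₀ = (35.0354·0.045254 − 0.025413·50.6) / 0.019841 = 0.299594/0.019841 ≈ 15.1.

μ₀ = 15.1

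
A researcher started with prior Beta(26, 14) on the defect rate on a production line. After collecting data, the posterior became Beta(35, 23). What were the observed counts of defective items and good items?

9 defective items and 9 good items

Under Beta–binomial conjugacy the posterior parameters are (α+s, β+f).
So s = 35 − 26 = 9 and f = 23 − 14 = 9.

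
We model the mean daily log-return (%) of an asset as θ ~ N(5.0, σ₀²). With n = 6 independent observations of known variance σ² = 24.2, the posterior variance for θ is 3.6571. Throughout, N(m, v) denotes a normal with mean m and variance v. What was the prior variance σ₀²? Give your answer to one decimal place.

σ₀² = 39.2

Posterior precision equals prior precision plus data precision: 1/σ_n² = 1/σ₀² + n/σ².
So 1/σ₀² = 1/3.6571 − 6/24.2 = 0.273441 − 0.247934 = 0.025507.
Hence σ₀² = 1/0.025507 ≈ 39.2.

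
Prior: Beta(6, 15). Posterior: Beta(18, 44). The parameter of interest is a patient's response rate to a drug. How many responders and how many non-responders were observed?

A Beta(α, β) prior with s successes and f failures in binomial data gives a Beta(α+s, β+f) posterior.
So s = 18 − 6 = 12 and f = 44 − 15 = 29.

12 responders and 29 non-responders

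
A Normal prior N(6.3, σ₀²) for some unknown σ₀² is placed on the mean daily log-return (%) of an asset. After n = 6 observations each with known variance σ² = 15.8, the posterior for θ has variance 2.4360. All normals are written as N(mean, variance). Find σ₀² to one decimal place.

σ₀² = 32.5

For the Normal–Normal model with known σ², precisions add: τ_n = τ₀ + n/σ².
So 1/σ₀² = 1/2.4360 − 6/15.8 = 0.410509 − 0.379747 = 0.030762.
Hence σ₀² = 1/0.030762 ≈ 32.5.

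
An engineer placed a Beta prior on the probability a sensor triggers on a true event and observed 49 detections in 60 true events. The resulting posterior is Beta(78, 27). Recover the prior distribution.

Beta(29, 16)

A Beta(α, β) prior with s successes and f failures in binomial data gives a Beta(α+s, β+f) posterior.
So α = 78 − 49 = 29 and β = 27 − 11 = 16.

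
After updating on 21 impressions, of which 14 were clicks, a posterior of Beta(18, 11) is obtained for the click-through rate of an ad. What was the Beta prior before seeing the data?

Beta(4, 4)

Beta is conjugate to the binomial likelihood: posterior = Beta(a+s, b+f).
Subtract the data counts: 18−14=4, 11−7=4.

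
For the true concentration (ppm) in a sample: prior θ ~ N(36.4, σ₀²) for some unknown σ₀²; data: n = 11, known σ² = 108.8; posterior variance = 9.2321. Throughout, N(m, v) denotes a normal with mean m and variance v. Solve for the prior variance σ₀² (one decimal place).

Posterior precision equals prior precision plus data precision: 1/σ_n² = 1/σ₀² + n/σ².
So 1/σ₀² = 1/9.2321 − 11/108.8 = 0.108318 − 0.101103 = 0.007215.
Hence σ₀² = 1/0.007215 ≈ 138.6.

σ₀² = 138.6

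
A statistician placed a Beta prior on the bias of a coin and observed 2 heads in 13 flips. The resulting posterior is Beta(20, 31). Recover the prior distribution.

Beta(18, 20)

A Beta(a, b) prior with s successes and f failures in binomial data gives a Beta(a+s, b+f) posterior.
So a = 20 − 2 = 18 and b = 31 − 11 = 20.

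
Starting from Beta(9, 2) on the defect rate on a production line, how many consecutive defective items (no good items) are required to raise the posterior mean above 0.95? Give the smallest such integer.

k = 30

After k defective items and 0 good items the posterior is Beta(9+k, 2), with mean (9+k)/(9+2+k).
Set (9+k)/(11+k) > 0.95 and solve: k > (0.95·11 − 9)/(1 − 0.95) = 29.000.
The smallest integer exceeding 29.000 is 30.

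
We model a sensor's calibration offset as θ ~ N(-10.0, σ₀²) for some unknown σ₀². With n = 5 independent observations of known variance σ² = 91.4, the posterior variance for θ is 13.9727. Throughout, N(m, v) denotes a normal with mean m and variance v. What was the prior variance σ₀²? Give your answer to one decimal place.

σ₀² = 59.3

Posterior precision equals prior precision plus data precision: 1/σ_n² = 1/σ₀² + n/σ².
So 1/σ₀² = 1/13.9727 − 5/91.4 = 0.071568 − 0.054705 = 0.016863.
Hence σ₀² = 1/0.016863 ≈ 59.3.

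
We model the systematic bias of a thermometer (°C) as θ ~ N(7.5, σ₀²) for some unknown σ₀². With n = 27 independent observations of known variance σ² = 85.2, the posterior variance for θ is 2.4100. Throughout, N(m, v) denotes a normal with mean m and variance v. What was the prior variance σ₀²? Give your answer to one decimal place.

σ₀² = 10.2

For the Normal–Normal model with known σ², precisions add: τ_n = τ₀ + n/σ².
So 1/σ₀² = 1/2.4100 − 27/85.2 = 0.414938 − 0.316901 = 0.098037.
Hence σ₀² = 1/0.098037 ≈ 10.2.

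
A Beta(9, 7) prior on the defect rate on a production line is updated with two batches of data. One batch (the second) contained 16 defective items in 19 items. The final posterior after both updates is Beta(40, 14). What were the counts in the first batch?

Sequential conjugate updates are equivalent to a single update on the pooled data, so total successes = posterior α − prior α and total failures = posterior β − prior β.
Total across both batches: 40−9=31 defective items, 14−7=7 good items.
Subtract the second batch: 31−16=15 defective items and 7−3=4 good items.

15 defective items and 4 good items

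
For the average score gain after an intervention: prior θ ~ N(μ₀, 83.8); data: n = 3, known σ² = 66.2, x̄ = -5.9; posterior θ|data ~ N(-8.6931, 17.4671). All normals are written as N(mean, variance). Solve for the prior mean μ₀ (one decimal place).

μ₀ = -19.3

With known observation variance, the Normal–Normal posterior has precision τ_n = τ₀ + n/σ² and mean μ_n = (τ₀μ₀ + (n/σ²)x̄)/τ_n.
Here τ₀ = 1/83.8 = 0.011933 and τ_data = 3/66.2 = 0.045317, so τ_n = 0.057250.
Rearranging for μ₀: μ₀ = (μ_n·τ_n − τ_data·x̄)/τ₀ = (-8.6931·0.057250 − 0.045317·-5.9) / 0.011933 = -0.230310/0.011933 ≈ -19.3.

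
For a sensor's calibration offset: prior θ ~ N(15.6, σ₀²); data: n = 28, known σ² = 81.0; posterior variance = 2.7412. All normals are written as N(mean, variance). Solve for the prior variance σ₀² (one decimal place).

σ₀² = 52.3

For the Normal–Normal model with known σ², precisions add: τ_n = τ₀ + n/σ².
So 1/σ₀² = 1/2.7412 − 28/81.0 = 0.364804 − 0.345679 = 0.019125.
Hence σ₀² = 1/0.019125 ≈ 52.3.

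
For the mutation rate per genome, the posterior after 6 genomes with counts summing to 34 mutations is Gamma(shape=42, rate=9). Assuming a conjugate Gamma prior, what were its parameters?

A Gamma(α, β) prior (rate parametrization) on a Poisson rate with n observations summing to S gives posterior Gamma(α+S, β+n).
So α = 42 − 34 = 8 and β = 9 − 6 = 3.

Gamma(shape=8, rate=3)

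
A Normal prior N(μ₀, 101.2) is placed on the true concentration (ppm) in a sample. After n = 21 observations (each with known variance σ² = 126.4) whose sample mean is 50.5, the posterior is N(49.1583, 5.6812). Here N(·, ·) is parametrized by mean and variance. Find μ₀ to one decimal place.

The posterior mean is a precision-weighted average: μ_n = (τ₀μ₀ + τ_data·x̄)/(τ₀+τ_data), with τ₀=1/σ₀² and τ_data=n/σ².
Here τ₀ = 1/101.2 = 0.009881 and τ_data = 21/126.4 = 0.166139, so τ_n = 0.176020.
Rearranging for μ₀: μ₀ = (μ_n·τ_n − τ_data·x̄)/τ₀ = (49.1583·0.176020 − 0.166139·50.5) / 0.009881 = 0.262824/0.009881 ≈ 26.6.

μ₀ = 26.6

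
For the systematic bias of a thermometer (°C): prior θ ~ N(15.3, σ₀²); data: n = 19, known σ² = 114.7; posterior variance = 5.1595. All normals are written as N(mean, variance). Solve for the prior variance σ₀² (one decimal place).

For the Normal–Normal model with known σ², precisions add: τ_n = τ₀ + n/σ².
So 1/σ₀² = 1/5.1595 − 19/114.7 = 0.193817 − 0.165650 = 0.028167.
Hence σ₀² = 1/0.028167 ≈ 35.5.

σ₀² = 35.5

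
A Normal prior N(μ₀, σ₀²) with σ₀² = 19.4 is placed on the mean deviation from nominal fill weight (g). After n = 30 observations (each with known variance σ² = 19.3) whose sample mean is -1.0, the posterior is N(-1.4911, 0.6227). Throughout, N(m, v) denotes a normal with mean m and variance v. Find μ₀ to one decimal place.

With known observation variance, the Normal–Normal posterior has precision τ_n = τ₀ + n/σ² and mean μ_n = (τ₀μ₀ + (n/σ²)x̄)/τ_n.
Here τ₀ = 1/19.4 = 0.051546 and τ_data = 30/19.3 = 1.554404, so τ_n = 1.605950.
Rearranging for μ₀: μ₀ = (μ_n·τ_n − τ_data·x̄)/τ₀ = (-1.4911·1.605950 − 1.554404·-1.0) / 0.051546 = -0.840228/0.051546 ≈ -16.3.

μ₀ = -16.3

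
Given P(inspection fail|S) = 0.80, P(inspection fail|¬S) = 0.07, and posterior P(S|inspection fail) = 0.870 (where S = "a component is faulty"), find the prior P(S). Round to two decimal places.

Bayes' rule in odds form gives O(S|E) = O(S)·[P(E|S)/P(E|¬S)], hence O(S) = O(S|E)/LR.
Posterior odds = 0.870/(1−0.870) = 6.6923. LR = 0.80/0.07 = 11.4286.
Prior odds = 6.6923/11.4286 = 0.5856, so P(S) = 0.5856/(1+0.5856) ≈ 0.37.

P(S) = 0.37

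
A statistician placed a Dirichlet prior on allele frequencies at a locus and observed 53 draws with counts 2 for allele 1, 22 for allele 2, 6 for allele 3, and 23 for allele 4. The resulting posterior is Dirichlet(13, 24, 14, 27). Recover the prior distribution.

For a Dirichlet(α) prior with multinomial counts c, the posterior is Dirichlet(α + c) componentwise.
Subtract each count from the matching posterior parameter: 13−2=11, 24−22=2, 14−6=8, 27−23=4.

Dirichlet(11, 2, 8, 4)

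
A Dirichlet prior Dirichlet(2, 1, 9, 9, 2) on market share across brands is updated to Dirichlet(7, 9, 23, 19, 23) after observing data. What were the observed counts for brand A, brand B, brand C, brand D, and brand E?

counts (5, 8, 14, 10, 21)

For a Dirichlet(α) prior with multinomial counts c, the posterior is Dirichlet(α + c) componentwise.
Counts are posterior − prior componentwise: 7−2=5, 9−1=8, 23−9=14, 19−9=10, 23−2=21.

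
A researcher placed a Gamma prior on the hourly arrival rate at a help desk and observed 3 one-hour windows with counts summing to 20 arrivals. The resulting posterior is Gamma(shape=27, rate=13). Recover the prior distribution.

Gamma(shape=7, rate=10)

Gamma–Poisson conjugacy: posterior shape = α + Σxᵢ, posterior rate = β + n.
So α = 27 − 20 = 7 and β = 13 − 3 = 10.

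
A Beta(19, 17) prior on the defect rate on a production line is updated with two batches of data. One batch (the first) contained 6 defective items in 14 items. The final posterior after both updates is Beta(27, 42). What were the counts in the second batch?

Because Beta–binomial updating is additive in the counts, the combined data contributed (α_post−α_prior, β_post−β_prior) successes and failures.
Total across both batches: 27−19=8 defective items, 42−17=25 good items.
Subtract the first batch: 8−6=2 defective items and 25−8=17 good items.

2 defective items and 17 good items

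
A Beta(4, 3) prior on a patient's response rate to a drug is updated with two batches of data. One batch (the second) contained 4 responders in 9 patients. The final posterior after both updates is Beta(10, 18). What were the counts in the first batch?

2 responders and 10 non-responders

Because Beta–binomial updating is additive in the counts, the combined data contributed (α_post−α_prior, β_post−β_prior) successes and failures.
Total across both batches: 10−4=6 responders, 18−3=15 non-responders.
Subtract the second batch: 6−4=2 responders and 15−5=10 non-responders.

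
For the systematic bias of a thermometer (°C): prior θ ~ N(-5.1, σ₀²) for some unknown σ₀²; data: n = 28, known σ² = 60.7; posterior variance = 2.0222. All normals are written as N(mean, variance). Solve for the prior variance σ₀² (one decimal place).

Posterior precision equals prior precision plus data precision: 1/σ_n² = 1/σ₀² + n/σ².
So 1/σ₀² = 1/2.0222 − 28/60.7 = 0.494511 − 0.461285 = 0.033226.
Hence σ₀² = 1/0.033226 ≈ 30.1.

σ₀² = 30.1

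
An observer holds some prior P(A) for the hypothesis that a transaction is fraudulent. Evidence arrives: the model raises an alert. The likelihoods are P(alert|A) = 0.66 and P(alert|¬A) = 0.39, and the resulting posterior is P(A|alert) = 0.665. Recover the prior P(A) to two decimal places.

In odds form, posterior odds = prior odds × likelihood ratio, so prior odds = posterior odds ÷ LR.
Posterior odds = 0.665/(1−0.665) = 1.9851. LR = 0.66/0.39 = 1.6923.
Prior odds = 1.9851/1.6923 = 1.1730, so P(A) = 1.1730/(1+1.1730) ≈ 0.54.

P(A) = 0.54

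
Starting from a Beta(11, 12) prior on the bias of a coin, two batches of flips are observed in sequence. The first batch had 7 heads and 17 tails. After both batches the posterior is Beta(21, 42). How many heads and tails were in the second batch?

3 heads and 13 tails

Because Beta–binomial updating is additive in the counts, the combined data contributed (α_post−α_prior, β_post−β_prior) successes and failures.
Total across both batches: 21−11=10 heads, 42−12=30 tails.
Subtract the first batch: 10−7=3 heads and 30−17=13 tails.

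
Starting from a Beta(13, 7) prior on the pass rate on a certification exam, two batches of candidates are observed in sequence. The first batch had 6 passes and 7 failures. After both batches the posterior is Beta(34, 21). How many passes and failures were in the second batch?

15 passes and 7 failures

Because Beta–binomial updating is additive in the counts, the combined data contributed (α_post−α_prior, β_post−β_prior) successes and failures.
Total across both batches: 34−13=21 passes, 21−7=14 failures.
Subtract the first batch: 21−6=15 passes and 14−7=7 failures.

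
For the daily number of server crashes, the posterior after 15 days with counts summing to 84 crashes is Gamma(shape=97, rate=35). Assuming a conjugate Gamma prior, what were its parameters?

Gamma–Poisson conjugacy: posterior shape = α + Σxᵢ, posterior rate = β + n.
So α = 97 − 84 = 13 and β = 35 − 15 = 20.

Gamma(shape=13, rate=20)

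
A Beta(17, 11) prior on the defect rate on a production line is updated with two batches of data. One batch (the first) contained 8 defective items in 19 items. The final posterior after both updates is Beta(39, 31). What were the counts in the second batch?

Because Beta–binomial updating is additive in the counts, the combined data contributed (α_post−α_prior, β_post−β_prior) successes and failures.
Total across both batches: 39−17=22 defective items, 31−11=20 good items.
Subtract the first batch: 22−8=14 defective items and 20−11=9 good items.

14 defective items and 9 good items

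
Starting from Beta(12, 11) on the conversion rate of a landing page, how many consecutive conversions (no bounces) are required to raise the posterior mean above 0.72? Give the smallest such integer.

k = 17

After k conversions and 0 bounces the posterior is Beta(12+k, 11), with mean (12+k)/(12+11+k).
Set (12+k)/(23+k) > 0.72 and solve: k > (0.72·23 − 12)/(1 − 0.72) = 16.286.
The smallest integer exceeding 16.286 is 17, and checking k=17: (29)/(40) = 0.7250 > 0.72.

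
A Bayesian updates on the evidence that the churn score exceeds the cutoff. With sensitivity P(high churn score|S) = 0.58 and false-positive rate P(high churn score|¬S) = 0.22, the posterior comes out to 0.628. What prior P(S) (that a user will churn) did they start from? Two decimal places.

P(S) = 0.39

Bayes' rule in odds form gives O(S|E) = O(S)·[P(E|S)/P(E|¬S)], hence O(S) = O(S|E)/LR.
Posterior odds = 0.628/(1−0.628) = 1.6882. LR = 0.58/0.22 = 2.6364.
Prior odds = 1.6882/2.6364 = 0.6403, so P(S) = 0.6403/(1+0.6403) ≈ 0.39.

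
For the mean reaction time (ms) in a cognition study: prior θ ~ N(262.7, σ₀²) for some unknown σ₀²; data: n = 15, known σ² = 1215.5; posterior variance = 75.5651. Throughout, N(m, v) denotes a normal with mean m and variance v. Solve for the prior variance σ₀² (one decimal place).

σ₀² = 1119.8

Posterior precision equals prior precision plus data precision: 1/σ_n² = 1/σ₀² + n/σ².
So 1/σ₀² = 1/75.5651 − 15/1215.5 = 0.013234 − 0.012341 = 0.000893.
Hence σ₀² = 1/0.000893 ≈ 1119.8.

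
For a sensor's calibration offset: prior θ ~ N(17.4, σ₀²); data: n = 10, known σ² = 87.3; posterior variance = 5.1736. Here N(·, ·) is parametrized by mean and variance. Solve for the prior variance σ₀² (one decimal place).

Posterior precision equals prior precision plus data precision: 1/σ_n² = 1/σ₀² + n/σ².
So 1/σ₀² = 1/5.1736 − 10/87.3 = 0.193289 − 0.114548 = 0.078741.
Hence σ₀² = 1/0.078741 ≈ 12.7.

σ₀² = 12.7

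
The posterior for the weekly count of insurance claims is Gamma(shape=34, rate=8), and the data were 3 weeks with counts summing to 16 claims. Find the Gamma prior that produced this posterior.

Gamma(shape=18, rate=5)

A Gamma(α, β) prior (rate parametrization) on a Poisson rate with n observations summing to S gives posterior Gamma(α+S, β+n).
So α = 34 − 16 = 18 and β = 8 − 3 = 5.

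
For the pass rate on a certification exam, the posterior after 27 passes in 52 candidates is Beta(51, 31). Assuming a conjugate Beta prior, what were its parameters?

Beta(24, 6)

A Beta(a, b) prior with s successes and f failures in binomial data gives a Beta(a+s, b+f) posterior.
So a = 51 − 27 = 24 and b = 31 − 25 = 6.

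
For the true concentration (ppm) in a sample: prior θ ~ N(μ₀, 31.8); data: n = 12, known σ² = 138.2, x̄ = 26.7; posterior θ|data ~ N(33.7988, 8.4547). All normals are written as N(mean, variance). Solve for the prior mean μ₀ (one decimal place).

μ₀ = 53.4

With known observation variance, the Normal–Normal posterior has precision τ_n = τ₀ + n/σ² and mean μ_n = (τ₀μ₀ + (n/σ²)x̄)/τ_n.
Here τ₀ = 1/31.8 = 0.031447 and τ_data = 12/138.2 = 0.086831, so τ_n = 0.118278.
Rearranging for μ₀: μ₀ = (μ_n·τ_n − τ_data·x̄)/τ₀ = (33.7988·0.118278 − 0.086831·26.7) / 0.031447 = 1.679267/0.031447 ≈ 53.4.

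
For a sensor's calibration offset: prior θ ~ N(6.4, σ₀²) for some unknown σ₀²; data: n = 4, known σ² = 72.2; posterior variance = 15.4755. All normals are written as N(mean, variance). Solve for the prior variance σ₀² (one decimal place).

For the Normal–Normal model with known σ², precisions add: τ_n = τ₀ + n/σ².
So 1/σ₀² = 1/15.4755 − 4/72.2 = 0.064618 − 0.055402 = 0.009216.
Hence σ₀² = 1/0.009216 ≈ 108.5.

σ₀² = 108.5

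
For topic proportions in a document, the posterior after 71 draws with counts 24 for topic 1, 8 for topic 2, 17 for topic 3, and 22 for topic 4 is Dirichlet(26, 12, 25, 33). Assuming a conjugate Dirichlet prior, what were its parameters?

For a Dirichlet(α) prior with multinomial counts c, the posterior is Dirichlet(α + c) componentwise.
Subtract each count from the matching posterior parameter: 26−24=2, 12−8=4, 25−17=8, 33−22=11.

Dirichlet(2, 4, 8, 11)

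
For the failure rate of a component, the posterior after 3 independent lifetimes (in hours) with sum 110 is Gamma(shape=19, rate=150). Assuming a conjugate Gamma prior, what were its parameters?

Gamma–exponential conjugacy: posterior shape = α + n, posterior rate = β + Σtᵢ.
So α = 19 − 3 = 16 and β = 150 − 110 = 40.

Gamma(shape=16, rate=40)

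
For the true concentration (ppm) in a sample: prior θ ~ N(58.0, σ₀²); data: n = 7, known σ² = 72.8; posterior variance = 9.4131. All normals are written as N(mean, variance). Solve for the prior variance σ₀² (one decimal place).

σ₀² = 99.2

For the Normal–Normal model with known σ², precisions add: τ_n = τ₀ + n/σ².
So 1/σ₀² = 1/9.4131 − 7/72.8 = 0.106235 − 0.096154 = 0.010081.
Hence σ₀² = 1/0.010081 ≈ 99.2.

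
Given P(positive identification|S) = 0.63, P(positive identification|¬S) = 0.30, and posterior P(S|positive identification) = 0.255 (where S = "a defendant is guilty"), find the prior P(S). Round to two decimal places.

In odds form, posterior odds = prior odds × likelihood ratio, so prior odds = posterior odds ÷ LR.
Posterior odds = 0.255/(1−0.255) = 0.3423. LR = 0.63/0.30 = 2.1000.
Prior odds = 0.3423/2.1000 = 0.1630, so P(S) = 0.1630/(1+0.1630) ≈ 0.14.

P(S) = 0.14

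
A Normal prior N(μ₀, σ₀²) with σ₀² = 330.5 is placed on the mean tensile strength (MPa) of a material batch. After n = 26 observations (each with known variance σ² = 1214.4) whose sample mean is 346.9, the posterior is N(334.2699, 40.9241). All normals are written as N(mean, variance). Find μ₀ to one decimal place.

With known observation variance, the Normal–Normal posterior has precision τ_n = τ₀ + n/σ² and mean μ_n = (τ₀μ₀ + (n/σ²)x̄)/τ_n.
Here τ₀ = 1/330.5 = 0.003026 and τ_data = 26/1214.4 = 0.021410, so τ_n = 0.024436.
Rearranging for μ₀: μ₀ = (μ_n·τ_n − τ_data·x̄)/τ₀ = (334.2699·0.024436 − 0.021410·346.9) / 0.003026 = 0.741090/0.003026 ≈ 244.9.

μ₀ = 244.9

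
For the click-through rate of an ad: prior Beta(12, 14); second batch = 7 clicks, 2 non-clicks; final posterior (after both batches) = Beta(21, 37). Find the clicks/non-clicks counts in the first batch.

Because Beta–binomial updating is additive in the counts, the combined data contributed (α_post−α_prior, β_post−β_prior) successes and failures.
Total across both batches: 21−12=9 clicks, 37−14=23 non-clicks.
Subtract the second batch: 9−7=2 clicks and 23−2=21 non-clicks.

2 clicks and 21 non-clicks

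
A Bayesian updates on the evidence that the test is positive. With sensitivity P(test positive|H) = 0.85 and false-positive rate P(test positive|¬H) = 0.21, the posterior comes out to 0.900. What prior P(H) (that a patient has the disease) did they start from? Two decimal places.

P(H) = 0.69

In odds form, posterior odds = prior odds × likelihood ratio, so prior odds = posterior odds ÷ LR.
Posterior odds = 0.900/(1−0.900) = 9.0000. LR = 0.85/0.21 = 4.0476.
Prior odds = 9.0000/4.0476 = 2.2235, so P(H) = 2.2235/(1+2.2235) ≈ 0.69.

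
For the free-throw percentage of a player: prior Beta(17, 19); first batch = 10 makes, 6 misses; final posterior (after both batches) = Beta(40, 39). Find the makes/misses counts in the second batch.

13 makes and 14 misses

Sequential conjugate updates are equivalent to a single update on the pooled data, so total successes = posterior α − prior α and total failures = posterior β − prior β.
Total across both batches: 40−17=23 makes, 39−19=20 misses.
Subtract the first batch: 23−10=13 makes and 20−6=14 misses.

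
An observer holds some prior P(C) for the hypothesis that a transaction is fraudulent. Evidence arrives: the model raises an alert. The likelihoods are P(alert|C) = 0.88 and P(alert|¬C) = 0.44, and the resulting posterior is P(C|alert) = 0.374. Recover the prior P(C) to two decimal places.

P(C) = 0.23

In odds form, posterior odds = prior odds × likelihood ratio, so prior odds = posterior odds ÷ LR.
Posterior odds = 0.374/(1−0.374) = 0.5974. LR = 0.88/0.44 = 2.0000.
Prior odds = 0.5974/2.0000 = 0.2987, so P(C) = 0.2987/(1+0.2987) ≈ 0.23.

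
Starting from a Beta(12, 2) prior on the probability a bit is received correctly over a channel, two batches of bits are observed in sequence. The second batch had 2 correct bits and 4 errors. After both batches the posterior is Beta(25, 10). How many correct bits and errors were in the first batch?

Sequential conjugate updates are equivalent to a single update on the pooled data, so total successes = posterior α − prior α and total failures = posterior β − prior β.
Total across both batches: 25−12=13 correct bits, 10−2=8 errors.
Subtract the second batch: 13−2=11 correct bits and 8−4=4 errors.

11 correct bits and 4 errors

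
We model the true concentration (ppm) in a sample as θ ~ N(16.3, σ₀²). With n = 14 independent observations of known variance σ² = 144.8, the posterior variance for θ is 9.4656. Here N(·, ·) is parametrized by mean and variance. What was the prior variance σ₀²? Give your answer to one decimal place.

For the Normal–Normal model with known σ², precisions add: τ_n = τ₀ + n/σ².
So 1/σ₀² = 1/9.4656 − 14/144.8 = 0.105646 − 0.096685 = 0.008961.
Hence σ₀² = 1/0.008961 ≈ 111.6.

σ₀² = 111.6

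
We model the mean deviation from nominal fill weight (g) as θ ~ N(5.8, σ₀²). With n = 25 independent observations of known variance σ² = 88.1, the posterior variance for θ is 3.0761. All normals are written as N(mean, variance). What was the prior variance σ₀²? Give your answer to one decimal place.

For the Normal–Normal model with known σ², precisions add: τ_n = τ₀ + n/σ².
So 1/σ₀² = 1/3.0761 − 25/88.1 = 0.325087 − 0.283768 = 0.041319.
Hence σ₀² = 1/0.041319 ≈ 24.2.

σ₀² = 24.2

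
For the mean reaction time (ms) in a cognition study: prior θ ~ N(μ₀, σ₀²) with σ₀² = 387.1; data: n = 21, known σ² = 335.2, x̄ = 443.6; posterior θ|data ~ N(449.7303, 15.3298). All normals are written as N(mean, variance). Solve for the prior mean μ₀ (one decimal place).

μ₀ = 598.4

With known observation variance, the Normal–Normal posterior has precision τ_n = τ₀ + n/σ² and mean μ_n = (τ₀μ₀ + (n/σ²)x̄)/τ_n.
Here τ₀ = 1/387.1 = 0.002583 and τ_data = 21/335.2 = 0.062649, so τ_n = 0.065232.
Rearranging for μ₀: μ₀ = (μ_n·τ_n − τ_data·x̄)/τ₀ = (449.7303·0.065232 − 0.062649·443.6) / 0.002583 = 1.545711/0.002583 ≈ 598.4.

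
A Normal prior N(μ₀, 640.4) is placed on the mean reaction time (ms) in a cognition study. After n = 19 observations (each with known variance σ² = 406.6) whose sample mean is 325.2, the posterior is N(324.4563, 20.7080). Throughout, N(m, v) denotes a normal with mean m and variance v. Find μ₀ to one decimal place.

μ₀ = 302.2

With known observation variance, the Normal–Normal posterior has precision τ_n = τ₀ + n/σ² and mean μ_n = (τ₀μ₀ + (n/σ²)x̄)/τ_n.
Here τ₀ = 1/640.4 = 0.001562 and τ_data = 19/406.6 = 0.046729, so τ_n = 0.048291.
Rearranging for μ₀: μ₀ = (μ_n·τ_n − τ_data·x̄)/τ₀ = (324.4563·0.048291 − 0.046729·325.2) / 0.001562 = 0.472048/0.001562 ≈ 302.2.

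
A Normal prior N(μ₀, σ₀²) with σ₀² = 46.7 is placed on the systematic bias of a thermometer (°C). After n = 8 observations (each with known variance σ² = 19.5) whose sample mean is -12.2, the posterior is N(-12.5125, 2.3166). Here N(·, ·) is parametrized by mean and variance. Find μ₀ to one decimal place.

μ₀ = -18.5

With known observation variance, the Normal–Normal posterior has precision τ_n = τ₀ + n/σ² and mean μ_n = (τ₀μ₀ + (n/σ²)x̄)/τ_n.
Here τ₀ = 1/46.7 = 0.021413 and τ_data = 8/19.5 = 0.410256, so τ_n = 0.431669.
Rearranging for μ₀: μ₀ = (μ_n·τ_n − τ_data·x̄)/τ₀ = (-12.5125·0.431669 − 0.410256·-12.2) / 0.021413 = -0.396135/0.021413 ≈ -18.5.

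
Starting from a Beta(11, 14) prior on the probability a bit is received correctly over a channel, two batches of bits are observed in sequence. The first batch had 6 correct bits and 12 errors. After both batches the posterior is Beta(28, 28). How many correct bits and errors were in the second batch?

11 correct bits and 2 errors

Because Beta–binomial updating is additive in the counts, the combined data contributed (α_post−α_prior, β_post−β_prior) successes and failures.
Total across both batches: 28−11=17 correct bits, 28−14=14 errors.
Subtract the first batch: 17−6=11 correct bits and 14−12=2 errors.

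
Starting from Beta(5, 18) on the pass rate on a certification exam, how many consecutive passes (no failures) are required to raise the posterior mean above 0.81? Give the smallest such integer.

After k passes and 0 failures the posterior is Beta(5+k, 18), with mean (5+k)/(5+18+k).
Set (5+k)/(23+k) > 0.81 and solve: k > (0.81·23 − 5)/(1 − 0.81) = 71.737.
The smallest integer exceeding 71.737 is 72, and checking k=72: (77)/(95) = 0.8105 > 0.81.

k = 72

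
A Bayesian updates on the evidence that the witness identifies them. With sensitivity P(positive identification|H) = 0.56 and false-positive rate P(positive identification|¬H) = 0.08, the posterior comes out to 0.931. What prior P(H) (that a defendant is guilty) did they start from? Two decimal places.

Bayes' rule in odds form gives O(H|E) = O(H)·[P(E|H)/P(E|¬H)], hence O(H) = O(H|E)/LR.
Posterior odds = 0.931/(1−0.931) = 13.4928. LR = 0.56/0.08 = 7.0000.
Prior odds = 13.4928/7.0000 = 1.9275, so P(H) = 1.9275/(1+1.9275) ≈ 0.66.

P(H) = 0.66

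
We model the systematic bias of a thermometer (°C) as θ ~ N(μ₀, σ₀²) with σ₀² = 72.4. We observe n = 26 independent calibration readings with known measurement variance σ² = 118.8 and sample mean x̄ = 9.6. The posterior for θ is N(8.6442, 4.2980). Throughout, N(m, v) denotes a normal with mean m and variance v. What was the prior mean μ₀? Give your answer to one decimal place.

With known observation variance, the Normal–Normal posterior has precision τ_n = τ₀ + n/σ² and mean μ_n = (τ₀μ₀ + (n/σ²)x̄)/τ_n.
Here τ₀ = 1/72.4 = 0.013812 and τ_data = 26/118.8 = 0.218855, so τ_n = 0.232667.
Rearranging for μ₀: μ₀ = (μ_n·τ_n − τ_data·x̄)/τ₀ = (8.6442·0.232667 − 0.218855·9.6) / 0.013812 = -0.089788/0.013812 ≈ -6.5.

μ₀ = -6.5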